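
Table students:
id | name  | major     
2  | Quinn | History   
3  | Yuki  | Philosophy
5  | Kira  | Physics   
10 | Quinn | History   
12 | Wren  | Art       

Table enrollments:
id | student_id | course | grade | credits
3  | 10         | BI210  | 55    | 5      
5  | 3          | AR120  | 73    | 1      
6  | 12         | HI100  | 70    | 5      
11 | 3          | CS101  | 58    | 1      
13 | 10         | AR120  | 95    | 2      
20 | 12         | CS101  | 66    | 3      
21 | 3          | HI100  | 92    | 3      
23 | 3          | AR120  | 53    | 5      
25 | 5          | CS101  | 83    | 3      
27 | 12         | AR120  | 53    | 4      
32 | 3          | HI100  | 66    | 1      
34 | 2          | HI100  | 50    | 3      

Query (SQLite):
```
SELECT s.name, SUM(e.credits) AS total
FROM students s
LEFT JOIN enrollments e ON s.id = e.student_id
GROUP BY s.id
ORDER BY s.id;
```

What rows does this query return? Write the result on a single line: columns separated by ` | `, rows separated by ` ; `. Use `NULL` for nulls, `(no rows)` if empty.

Quinn | 3 ; Yuki | 11 ; Kira | 3 ; Quinn | 7 ; Wren | 12

LEFT JOIN keeps every students row; unmatched ones get NULL for enrollments columns.
Group by students.id and compute SUM(e.credits). SUM over an all-NULL group is NULL.
  2: ids {34} → SUM(e.credits)=3
  3: ids {5, 11, 21, 23, 32} → SUM(e.credits)=11
  5: ids {25} → SUM(e.credits)=3
  10: ids {3, 13} → SUM(e.credits)=7
  12: ids {6, 20, 27} → SUM(e.credits)=12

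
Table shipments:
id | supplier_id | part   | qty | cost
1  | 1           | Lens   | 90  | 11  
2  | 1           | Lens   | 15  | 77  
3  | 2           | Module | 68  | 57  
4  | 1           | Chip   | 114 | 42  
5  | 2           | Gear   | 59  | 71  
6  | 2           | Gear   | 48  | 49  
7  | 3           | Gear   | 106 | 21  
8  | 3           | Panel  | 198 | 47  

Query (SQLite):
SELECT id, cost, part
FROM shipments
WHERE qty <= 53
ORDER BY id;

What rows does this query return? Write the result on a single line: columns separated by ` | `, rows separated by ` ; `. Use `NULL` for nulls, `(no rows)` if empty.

2 | 77 | Lens ; 6 | 49 | Gear

qty <= 53: ids {2, 6}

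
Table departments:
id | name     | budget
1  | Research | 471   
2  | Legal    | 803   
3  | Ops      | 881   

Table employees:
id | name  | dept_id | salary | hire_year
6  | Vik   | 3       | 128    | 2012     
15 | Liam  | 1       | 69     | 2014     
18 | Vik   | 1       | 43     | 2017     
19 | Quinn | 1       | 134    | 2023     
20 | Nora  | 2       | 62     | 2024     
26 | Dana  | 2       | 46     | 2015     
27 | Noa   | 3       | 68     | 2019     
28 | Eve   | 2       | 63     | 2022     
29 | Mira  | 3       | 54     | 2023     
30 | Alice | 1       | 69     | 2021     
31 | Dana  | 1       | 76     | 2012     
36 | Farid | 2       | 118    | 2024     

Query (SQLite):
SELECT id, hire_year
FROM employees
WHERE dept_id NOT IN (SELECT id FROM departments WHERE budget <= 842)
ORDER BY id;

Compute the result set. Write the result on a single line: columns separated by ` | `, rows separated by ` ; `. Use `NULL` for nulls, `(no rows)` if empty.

Inner query: departments.id where budget <= 842.
Outer: keep employees rows whose dept_id is not in that set.
Inner query → {1, 2}

6 | 2012 ; 27 | 2019 ; 29 | 2023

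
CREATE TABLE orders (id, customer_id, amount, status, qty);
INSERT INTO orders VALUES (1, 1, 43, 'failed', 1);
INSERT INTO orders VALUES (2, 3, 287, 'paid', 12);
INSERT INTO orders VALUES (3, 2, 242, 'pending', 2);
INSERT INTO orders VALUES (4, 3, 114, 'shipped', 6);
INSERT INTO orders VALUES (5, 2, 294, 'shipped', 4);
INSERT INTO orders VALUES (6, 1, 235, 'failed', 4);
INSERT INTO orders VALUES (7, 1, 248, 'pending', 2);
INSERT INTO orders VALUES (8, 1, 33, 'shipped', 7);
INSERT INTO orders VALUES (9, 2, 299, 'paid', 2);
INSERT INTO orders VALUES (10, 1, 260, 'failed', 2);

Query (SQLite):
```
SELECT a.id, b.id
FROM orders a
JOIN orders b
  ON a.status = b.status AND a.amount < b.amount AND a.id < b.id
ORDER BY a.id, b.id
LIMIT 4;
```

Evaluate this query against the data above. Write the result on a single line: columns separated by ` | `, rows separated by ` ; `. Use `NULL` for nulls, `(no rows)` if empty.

1 | 6 ; 1 | 10 ; 2 | 9 ; 3 | 7

Pairs (a,b) with same status, a.amount < b.amount, a.id < b.id.
status groups: failed:{1,6,10} paid:{2,9} pending:{3,7} shipped:{4,5,8}
Ordered by (a.id, b.id); first 4.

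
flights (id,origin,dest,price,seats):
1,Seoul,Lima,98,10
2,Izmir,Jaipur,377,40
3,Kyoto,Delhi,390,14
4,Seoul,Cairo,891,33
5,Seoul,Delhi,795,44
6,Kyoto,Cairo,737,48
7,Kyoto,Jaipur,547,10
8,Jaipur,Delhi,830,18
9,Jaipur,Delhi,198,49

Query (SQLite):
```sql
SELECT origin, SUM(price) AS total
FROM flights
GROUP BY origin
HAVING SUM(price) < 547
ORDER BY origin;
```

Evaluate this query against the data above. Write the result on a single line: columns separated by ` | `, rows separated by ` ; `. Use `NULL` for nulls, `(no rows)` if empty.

Partition flights by origin; compute SUM(price) within each group.
HAVING: keep groups where SUM(price) < 547.
  Izmir: ids {2} → SUM(price)=377
  Jaipur: ids {8, 9} → SUM(price)=1028
  Kyoto: ids {3, 6, 7} → SUM(price)=1674
  Seoul: ids {1, 4, 5} → SUM(price)=1784

Izmir | 377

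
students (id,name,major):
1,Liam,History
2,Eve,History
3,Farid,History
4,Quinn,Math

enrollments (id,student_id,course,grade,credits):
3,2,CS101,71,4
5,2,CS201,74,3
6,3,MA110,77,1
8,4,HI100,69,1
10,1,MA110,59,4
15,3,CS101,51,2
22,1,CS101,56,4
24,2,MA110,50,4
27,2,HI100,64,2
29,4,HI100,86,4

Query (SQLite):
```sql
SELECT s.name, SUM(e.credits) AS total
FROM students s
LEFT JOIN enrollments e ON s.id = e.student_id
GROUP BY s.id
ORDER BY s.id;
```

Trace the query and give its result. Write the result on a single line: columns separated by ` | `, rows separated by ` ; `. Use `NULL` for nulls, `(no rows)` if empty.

Liam | 8 ; Eve | 13 ; Farid | 3 ; Quinn | 5

LEFT JOIN keeps every students row; unmatched ones get NULL for enrollments columns.
Group by students.id and compute SUM(e.credits). SUM over an all-NULL group is NULL.
  1: ids {10, 22} → SUM(e.credits)=8
  2: ids {3, 5, 24, 27} → SUM(e.credits)=13
  3: ids {6, 15} → SUM(e.credits)=3
  4: ids {8, 29} → SUM(e.credits)=5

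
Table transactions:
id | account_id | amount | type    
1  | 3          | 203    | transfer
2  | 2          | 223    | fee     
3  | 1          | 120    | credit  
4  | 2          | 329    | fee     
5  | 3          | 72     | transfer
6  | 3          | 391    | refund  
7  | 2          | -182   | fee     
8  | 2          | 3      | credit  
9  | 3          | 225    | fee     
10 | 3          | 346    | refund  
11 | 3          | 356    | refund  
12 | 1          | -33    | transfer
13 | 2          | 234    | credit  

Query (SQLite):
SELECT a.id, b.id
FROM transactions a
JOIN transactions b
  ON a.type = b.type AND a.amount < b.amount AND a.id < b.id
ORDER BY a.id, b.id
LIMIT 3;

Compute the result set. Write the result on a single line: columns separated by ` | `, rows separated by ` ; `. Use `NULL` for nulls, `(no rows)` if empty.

2 | 4 ; 2 | 9 ; 3 | 13

Pairs (a,b) with same type, a.amount < b.amount, a.id < b.id.
type groups: credit:{3,8,13} fee:{2,4,7,9} refund:{6,10,11} transfer:{1,5,12}
Ordered by (a.id, b.id); first 3.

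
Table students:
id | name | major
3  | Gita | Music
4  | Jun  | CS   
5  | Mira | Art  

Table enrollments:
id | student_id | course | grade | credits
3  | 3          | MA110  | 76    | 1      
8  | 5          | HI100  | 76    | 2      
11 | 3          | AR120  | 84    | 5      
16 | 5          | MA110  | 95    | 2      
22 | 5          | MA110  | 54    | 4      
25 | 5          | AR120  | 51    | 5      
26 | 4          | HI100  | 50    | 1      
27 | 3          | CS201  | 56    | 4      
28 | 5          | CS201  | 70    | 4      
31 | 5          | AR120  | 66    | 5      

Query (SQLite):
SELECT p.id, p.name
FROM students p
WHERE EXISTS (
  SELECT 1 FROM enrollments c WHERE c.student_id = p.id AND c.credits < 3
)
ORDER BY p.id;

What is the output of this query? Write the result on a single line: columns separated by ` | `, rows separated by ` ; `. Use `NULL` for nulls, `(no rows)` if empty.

3 | Gita ; 4 | Jun ; 5 | Mira

For each students row, check whether any enrollments with matching student_id has credits < 3.
Keep rows where that is true.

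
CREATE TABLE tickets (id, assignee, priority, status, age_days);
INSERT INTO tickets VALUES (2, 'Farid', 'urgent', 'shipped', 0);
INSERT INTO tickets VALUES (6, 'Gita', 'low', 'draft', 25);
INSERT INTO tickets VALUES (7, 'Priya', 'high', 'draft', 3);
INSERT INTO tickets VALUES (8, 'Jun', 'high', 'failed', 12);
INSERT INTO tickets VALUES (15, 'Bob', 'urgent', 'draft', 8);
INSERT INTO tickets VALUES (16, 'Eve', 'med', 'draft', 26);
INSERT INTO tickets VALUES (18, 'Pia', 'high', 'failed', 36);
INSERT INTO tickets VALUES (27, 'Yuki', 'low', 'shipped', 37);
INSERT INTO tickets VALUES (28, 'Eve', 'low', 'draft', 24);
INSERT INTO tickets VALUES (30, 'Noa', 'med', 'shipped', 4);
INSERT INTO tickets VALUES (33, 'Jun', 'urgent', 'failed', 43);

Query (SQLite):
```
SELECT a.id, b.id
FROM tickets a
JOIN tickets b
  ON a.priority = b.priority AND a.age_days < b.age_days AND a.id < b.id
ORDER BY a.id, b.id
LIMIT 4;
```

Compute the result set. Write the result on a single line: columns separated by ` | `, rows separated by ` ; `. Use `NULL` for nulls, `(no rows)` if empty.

2 | 15 ; 2 | 33 ; 6 | 27 ; 7 | 8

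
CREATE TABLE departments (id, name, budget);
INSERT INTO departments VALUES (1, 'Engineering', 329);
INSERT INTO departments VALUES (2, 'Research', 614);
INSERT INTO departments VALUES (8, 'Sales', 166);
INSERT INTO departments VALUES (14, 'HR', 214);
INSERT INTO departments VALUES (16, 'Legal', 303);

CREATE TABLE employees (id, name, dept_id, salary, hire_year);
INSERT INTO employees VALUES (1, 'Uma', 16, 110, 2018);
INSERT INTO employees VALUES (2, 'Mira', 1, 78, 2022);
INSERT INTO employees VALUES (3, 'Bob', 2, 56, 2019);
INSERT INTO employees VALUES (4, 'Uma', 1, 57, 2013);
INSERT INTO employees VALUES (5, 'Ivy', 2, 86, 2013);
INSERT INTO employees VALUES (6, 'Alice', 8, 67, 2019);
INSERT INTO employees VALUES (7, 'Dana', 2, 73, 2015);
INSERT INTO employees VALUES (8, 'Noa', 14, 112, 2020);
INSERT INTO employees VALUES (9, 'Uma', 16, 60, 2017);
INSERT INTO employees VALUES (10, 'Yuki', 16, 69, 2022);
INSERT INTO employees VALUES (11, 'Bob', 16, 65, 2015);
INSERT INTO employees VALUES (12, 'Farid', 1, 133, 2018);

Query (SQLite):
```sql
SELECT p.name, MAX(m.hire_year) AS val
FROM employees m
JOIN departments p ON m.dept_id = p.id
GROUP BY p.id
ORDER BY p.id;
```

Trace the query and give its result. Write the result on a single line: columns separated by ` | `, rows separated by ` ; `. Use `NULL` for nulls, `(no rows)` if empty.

Join each employees row to its departments via dept_id.
Group joined rows by departments.id; compute MAX(m.hire_year) per group.
  1: ids {2, 4, 12} → MAX(m.hire_year)=2022
  2: ids {3, 5, 7} → MAX(m.hire_year)=2019
  8: ids {6} → MAX(m.hire_year)=2019
  14: ids {8} → MAX(m.hire_year)=2020
  16: ids {1, 9, 10, 11} → MAX(m.hire_year)=2022

Engineering | 2022 ; Research | 2019 ; Sales | 2019 ; HR | 2020 ; Legal | 2022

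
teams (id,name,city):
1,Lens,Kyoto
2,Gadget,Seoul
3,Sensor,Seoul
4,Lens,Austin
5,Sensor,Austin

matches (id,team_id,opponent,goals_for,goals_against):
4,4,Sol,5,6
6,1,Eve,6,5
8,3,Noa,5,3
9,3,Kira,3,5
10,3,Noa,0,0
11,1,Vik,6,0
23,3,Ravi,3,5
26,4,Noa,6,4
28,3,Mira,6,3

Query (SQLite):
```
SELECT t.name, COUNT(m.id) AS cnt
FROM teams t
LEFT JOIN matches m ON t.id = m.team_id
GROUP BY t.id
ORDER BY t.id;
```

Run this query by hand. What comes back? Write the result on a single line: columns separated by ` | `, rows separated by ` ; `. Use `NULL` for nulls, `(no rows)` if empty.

Lens | 2 ; Gadget | 0 ; Sensor | 5 ; Lens | 2 ; Sensor | 0

LEFT JOIN keeps every teams row; unmatched ones get NULL for matches columns.
Group by teams.id and compute COUNT(m.id). COUNT(col) of an all-NULL group is 0.
  1: ids {6, 11} → COUNT(m.id)=2
  2: ids {—} → COUNT(m.id)=0
  3: ids {8, 9, 10, 23, 28} → COUNT(m.id)=5
  4: ids {4, 26} → COUNT(m.id)=2
  5: ids {—} → COUNT(m.id)=0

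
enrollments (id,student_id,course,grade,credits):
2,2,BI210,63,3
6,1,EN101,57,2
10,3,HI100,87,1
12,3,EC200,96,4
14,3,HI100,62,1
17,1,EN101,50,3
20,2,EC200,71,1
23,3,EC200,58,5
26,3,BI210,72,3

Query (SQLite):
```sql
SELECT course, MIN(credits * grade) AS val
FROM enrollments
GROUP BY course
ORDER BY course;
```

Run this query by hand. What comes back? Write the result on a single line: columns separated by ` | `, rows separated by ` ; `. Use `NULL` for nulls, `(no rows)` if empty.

BI210 | 189 ; EC200 | 71 ; EN101 | 114 ; HI100 | 62

For each row compute credits * grade.
Group by course; take MIN of the expression per group.
  BI210: ids {2, 26} → MIN(credits * grade)=189
  EC200: ids {12, 20, 23} → MIN(credits * grade)=71
  EN101: ids {6, 17} → MIN(credits * grade)=114
  HI100: ids {10, 14} → MIN(credits * grade)=62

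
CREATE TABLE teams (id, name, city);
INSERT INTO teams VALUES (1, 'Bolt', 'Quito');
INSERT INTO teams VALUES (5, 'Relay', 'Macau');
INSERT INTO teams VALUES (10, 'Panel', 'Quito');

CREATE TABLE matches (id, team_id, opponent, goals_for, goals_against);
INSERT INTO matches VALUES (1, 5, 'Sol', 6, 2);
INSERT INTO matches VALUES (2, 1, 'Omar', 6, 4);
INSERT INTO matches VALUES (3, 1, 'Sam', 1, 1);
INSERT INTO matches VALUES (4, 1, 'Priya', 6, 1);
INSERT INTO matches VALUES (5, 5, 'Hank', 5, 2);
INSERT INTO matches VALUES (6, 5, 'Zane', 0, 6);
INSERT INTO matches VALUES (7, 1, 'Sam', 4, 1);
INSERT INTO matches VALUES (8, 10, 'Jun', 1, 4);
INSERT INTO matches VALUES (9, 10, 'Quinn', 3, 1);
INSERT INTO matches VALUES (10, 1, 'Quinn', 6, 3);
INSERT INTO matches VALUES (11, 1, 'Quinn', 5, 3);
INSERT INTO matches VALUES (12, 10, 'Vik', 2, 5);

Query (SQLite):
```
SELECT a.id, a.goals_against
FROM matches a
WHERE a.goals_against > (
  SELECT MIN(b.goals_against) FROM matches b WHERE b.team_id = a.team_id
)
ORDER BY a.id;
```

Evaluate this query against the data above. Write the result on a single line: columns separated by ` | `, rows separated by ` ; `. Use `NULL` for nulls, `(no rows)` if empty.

2 | 4 ; 6 | 6 ; 8 | 4 ; 10 | 3 ; 11 | 3 ; 12 | 5

For each matches row a, compute MIN(goals_against) over rows sharing a.team_id.
Keep row a if a.goals_against > that per-group MIN.
  team_id=1: MIN(goals_against) = 1
  team_id=5: MIN(goals_against) = 2
  team_id=10: MIN(goals_against) = 1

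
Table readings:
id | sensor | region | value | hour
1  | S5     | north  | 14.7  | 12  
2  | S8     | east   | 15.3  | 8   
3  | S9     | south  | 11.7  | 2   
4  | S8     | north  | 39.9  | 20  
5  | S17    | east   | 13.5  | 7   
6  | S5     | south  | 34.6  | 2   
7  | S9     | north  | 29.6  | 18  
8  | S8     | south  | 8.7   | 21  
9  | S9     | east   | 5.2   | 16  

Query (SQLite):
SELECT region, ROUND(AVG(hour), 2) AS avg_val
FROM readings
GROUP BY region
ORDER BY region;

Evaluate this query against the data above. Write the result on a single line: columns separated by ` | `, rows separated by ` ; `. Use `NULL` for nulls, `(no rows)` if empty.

Partition readings by region; compute ROUND(AVG(hour), 2) within each group.
  east: ids {2, 5, 9} → ROUND(AVG(hour), 2)=10.33
  north: ids {1, 4, 7} → ROUND(AVG(hour), 2)=16.67
  south: ids {3, 6, 8} → ROUND(AVG(hour), 2)=8.33

east | 10.33 ; north | 16.67 ; south | 8.33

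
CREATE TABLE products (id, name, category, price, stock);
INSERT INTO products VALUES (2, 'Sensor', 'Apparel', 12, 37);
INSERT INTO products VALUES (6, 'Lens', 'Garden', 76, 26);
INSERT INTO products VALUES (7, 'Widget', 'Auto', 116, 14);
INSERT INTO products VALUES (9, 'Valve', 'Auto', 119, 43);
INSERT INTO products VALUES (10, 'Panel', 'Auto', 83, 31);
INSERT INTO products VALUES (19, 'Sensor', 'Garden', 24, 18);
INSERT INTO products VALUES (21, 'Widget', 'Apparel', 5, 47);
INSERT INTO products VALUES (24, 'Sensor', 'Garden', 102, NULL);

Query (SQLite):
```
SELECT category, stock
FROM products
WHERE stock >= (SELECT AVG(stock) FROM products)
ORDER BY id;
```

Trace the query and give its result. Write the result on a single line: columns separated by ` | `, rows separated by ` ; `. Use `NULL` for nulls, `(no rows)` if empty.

Scalar subquery: AVG(stock) over all products rows = 30.857143 (≈; comparison uses full precision).
Keep rows where stock >= that value.

Apparel | 37 ; Auto | 43 ; Auto | 31 ; Apparel | 47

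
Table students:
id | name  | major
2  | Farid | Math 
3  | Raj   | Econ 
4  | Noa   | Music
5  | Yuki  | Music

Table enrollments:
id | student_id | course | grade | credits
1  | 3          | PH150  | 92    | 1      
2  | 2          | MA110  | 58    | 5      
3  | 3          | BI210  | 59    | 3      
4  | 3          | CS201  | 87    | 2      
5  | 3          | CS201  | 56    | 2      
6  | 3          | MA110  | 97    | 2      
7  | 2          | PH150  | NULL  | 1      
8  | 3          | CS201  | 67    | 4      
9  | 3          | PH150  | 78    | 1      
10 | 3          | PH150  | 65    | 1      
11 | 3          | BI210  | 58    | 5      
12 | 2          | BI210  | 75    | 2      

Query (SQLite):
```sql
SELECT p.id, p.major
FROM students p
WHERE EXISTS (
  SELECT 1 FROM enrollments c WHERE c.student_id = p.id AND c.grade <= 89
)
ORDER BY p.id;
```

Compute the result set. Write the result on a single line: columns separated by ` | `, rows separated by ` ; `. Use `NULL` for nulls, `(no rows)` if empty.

2 | Math ; 3 | Econ

For each students row, check whether any enrollments with matching student_id has grade <= 89.
Keep rows where that is true.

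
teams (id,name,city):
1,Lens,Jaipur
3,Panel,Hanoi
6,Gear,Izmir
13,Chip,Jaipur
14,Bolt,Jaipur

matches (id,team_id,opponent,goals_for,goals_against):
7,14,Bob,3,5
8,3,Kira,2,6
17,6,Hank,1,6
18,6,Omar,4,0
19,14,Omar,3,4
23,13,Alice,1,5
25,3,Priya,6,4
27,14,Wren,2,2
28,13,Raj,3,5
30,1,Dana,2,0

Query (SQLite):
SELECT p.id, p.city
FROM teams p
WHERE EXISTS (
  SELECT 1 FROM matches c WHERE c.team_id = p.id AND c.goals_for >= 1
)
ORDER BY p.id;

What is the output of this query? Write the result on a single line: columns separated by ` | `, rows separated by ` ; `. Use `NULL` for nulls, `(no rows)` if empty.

1 | Jaipur ; 3 | Hanoi ; 6 | Izmir ; 13 | Jaipur ; 14 | Jaipur

For each teams row, check whether any matches with matching team_id has goals_for >= 1.
Keep rows where that is true.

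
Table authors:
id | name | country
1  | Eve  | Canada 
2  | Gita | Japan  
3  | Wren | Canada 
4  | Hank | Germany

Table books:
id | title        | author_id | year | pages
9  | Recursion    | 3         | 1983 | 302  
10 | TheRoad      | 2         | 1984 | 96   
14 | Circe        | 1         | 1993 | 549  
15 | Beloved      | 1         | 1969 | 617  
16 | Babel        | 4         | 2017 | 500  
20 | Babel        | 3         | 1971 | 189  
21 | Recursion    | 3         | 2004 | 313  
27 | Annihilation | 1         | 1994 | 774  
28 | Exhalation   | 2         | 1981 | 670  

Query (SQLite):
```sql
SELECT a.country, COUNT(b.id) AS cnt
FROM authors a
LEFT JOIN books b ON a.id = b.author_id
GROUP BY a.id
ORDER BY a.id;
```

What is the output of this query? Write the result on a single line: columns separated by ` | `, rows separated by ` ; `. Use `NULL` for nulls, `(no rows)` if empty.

Canada | 3 ; Japan | 2 ; Canada | 3 ; Germany | 1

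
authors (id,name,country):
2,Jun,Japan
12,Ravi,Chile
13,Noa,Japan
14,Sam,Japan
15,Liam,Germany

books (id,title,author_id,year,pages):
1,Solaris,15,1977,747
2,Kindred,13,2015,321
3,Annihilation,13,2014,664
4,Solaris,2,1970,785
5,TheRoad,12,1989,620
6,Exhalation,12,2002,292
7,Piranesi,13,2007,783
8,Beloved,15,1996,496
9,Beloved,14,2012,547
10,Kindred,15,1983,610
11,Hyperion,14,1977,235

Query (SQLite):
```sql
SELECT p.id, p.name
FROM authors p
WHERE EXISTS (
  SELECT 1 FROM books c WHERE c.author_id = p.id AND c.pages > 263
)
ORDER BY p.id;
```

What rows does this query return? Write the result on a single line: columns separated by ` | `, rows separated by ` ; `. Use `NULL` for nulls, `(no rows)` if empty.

2 | Jun ; 12 | Ravi ; 13 | Noa ; 14 | Sam ; 15 | Liam

For each authors row, check whether any books with matching author_id has pages > 263.
Keep rows where that is true.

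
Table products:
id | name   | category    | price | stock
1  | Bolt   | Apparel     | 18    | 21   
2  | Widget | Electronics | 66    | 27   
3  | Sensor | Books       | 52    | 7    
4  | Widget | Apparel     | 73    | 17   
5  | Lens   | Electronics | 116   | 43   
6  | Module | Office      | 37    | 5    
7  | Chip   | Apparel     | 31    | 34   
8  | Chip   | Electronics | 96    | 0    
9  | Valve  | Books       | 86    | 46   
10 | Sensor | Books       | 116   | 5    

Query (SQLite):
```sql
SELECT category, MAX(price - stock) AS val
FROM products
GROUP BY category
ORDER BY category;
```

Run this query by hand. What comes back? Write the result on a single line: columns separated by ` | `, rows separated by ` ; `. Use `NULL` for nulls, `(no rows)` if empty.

For each row compute price - stock.
Group by category; take MAX of the expression per group.
  Apparel: ids {1, 4, 7} → MAX(price - stock)=56
  Books: ids {3, 9, 10} → MAX(price - stock)=111
  Electronics: ids {2, 5, 8} → MAX(price - stock)=96
  Office: ids {6} → MAX(price - stock)=32

Apparel | 56 ; Books | 111 ; Electronics | 96 ; Office | 32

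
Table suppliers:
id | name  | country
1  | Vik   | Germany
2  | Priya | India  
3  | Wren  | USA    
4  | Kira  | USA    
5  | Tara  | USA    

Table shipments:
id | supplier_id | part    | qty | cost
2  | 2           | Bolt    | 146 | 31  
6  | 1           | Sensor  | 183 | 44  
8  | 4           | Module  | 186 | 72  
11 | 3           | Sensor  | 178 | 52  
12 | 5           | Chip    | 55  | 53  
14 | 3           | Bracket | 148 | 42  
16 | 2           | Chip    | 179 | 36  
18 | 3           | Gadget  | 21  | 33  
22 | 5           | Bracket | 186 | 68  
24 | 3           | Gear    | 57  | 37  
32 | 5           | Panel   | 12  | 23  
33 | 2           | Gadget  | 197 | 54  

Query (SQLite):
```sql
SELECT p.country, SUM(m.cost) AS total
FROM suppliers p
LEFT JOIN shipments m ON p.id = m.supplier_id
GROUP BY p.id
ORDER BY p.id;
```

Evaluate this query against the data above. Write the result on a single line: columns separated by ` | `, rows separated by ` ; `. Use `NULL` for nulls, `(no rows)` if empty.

LEFT JOIN keeps every suppliers row; unmatched ones get NULL for shipments columns.
Group by suppliers.id and compute SUM(m.cost). SUM over an all-NULL group is NULL.
  1: ids {6} → SUM(m.cost)=44
  2: ids {2, 16, 33} → SUM(m.cost)=121
  3: ids {11, 14, 18, 24} → SUM(m.cost)=164
  4: ids {8} → SUM(m.cost)=72
  5: ids {12, 22, 32} → SUM(m.cost)=144

Germany | 44 ; India | 121 ; USA | 164 ; USA | 72 ; USA | 144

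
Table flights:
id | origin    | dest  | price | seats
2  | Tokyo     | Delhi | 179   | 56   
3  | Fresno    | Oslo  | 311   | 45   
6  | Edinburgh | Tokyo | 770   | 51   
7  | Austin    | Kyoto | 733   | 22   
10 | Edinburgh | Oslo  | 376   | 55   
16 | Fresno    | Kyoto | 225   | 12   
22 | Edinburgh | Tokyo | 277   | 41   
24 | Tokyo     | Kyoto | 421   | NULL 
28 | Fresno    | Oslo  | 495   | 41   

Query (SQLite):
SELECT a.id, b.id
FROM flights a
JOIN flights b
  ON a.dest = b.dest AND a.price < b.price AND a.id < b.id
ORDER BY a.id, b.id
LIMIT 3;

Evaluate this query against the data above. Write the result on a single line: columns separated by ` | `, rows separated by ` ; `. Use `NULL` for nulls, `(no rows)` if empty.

3 | 10 ; 3 | 28 ; 10 | 28

Pairs (a,b) with same dest, a.price < b.price, a.id < b.id.
dest groups: Delhi:{2} Kyoto:{7,16,24} Oslo:{3,10,28} Tokyo:{6,22}
Ordered by (a.id, b.id); first 3.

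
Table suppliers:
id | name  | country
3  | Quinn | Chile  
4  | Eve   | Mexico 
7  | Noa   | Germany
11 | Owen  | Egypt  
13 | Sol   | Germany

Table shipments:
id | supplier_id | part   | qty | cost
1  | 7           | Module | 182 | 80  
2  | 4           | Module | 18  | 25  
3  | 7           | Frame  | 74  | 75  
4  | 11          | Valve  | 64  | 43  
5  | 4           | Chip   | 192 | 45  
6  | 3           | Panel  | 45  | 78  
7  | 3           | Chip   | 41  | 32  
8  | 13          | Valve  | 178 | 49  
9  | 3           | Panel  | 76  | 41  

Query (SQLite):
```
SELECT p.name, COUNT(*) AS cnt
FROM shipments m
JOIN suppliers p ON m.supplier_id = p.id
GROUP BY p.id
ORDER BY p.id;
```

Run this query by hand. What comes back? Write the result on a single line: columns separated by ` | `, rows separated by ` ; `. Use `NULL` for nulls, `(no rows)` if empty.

Quinn | 3 ; Eve | 2 ; Noa | 2 ; Owen | 1 ; Sol | 1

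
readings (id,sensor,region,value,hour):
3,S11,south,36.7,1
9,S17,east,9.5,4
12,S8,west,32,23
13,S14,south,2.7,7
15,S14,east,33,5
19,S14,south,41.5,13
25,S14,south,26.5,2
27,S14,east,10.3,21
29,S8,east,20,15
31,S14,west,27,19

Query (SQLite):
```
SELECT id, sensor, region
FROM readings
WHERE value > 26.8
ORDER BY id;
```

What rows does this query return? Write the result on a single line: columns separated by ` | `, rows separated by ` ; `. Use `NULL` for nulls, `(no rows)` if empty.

value > 26.8: ids {3, 12, 15, 19, 31}

3 | S11 | south ; 12 | S8 | west ; 15 | S14 | east ; 19 | S14 | south ; 31 | S14 | west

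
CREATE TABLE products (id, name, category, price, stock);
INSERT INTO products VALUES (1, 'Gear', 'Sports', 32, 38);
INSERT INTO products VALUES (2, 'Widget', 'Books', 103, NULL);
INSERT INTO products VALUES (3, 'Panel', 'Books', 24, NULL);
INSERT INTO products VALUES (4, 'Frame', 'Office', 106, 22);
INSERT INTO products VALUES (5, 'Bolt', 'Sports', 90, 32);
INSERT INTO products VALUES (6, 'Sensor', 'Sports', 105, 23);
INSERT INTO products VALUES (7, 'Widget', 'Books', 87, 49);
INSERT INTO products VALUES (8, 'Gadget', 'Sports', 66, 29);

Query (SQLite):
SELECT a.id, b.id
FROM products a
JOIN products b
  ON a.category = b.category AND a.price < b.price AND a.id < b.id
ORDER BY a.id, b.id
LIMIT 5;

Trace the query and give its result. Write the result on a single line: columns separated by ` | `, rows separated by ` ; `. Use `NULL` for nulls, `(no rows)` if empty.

1 | 5 ; 1 | 6 ; 1 | 8 ; 3 | 7 ; 5 | 6

Pairs (a,b) with same category, a.price < b.price, a.id < b.id.
category groups: Books:{2,3,7} Office:{4} Sports:{1,5,6,8}
Ordered by (a.id, b.id); first 5.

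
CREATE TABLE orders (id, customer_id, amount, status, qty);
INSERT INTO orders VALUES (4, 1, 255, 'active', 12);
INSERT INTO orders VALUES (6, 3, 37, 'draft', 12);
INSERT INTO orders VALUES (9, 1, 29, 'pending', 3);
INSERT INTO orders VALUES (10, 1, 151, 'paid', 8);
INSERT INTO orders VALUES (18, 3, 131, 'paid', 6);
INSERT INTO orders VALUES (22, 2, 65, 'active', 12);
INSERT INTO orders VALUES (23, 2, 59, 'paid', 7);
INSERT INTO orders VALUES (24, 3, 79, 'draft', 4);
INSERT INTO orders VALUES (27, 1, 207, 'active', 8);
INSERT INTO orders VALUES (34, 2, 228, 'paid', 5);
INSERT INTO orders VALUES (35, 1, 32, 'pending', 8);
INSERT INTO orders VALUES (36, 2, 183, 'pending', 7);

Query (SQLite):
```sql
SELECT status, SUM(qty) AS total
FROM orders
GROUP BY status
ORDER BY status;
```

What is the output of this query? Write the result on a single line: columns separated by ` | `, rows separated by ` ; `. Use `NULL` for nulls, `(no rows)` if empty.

Partition orders by status; compute SUM(qty) within each group.
  active: ids {4, 22, 27} → SUM(qty)=32
  draft: ids {6, 24} → SUM(qty)=16
  paid: ids {10, 18, 23, 34} → SUM(qty)=26
  pending: ids {9, 35, 36} → SUM(qty)=18

active | 32 ; draft | 16 ; paid | 26 ; pending | 18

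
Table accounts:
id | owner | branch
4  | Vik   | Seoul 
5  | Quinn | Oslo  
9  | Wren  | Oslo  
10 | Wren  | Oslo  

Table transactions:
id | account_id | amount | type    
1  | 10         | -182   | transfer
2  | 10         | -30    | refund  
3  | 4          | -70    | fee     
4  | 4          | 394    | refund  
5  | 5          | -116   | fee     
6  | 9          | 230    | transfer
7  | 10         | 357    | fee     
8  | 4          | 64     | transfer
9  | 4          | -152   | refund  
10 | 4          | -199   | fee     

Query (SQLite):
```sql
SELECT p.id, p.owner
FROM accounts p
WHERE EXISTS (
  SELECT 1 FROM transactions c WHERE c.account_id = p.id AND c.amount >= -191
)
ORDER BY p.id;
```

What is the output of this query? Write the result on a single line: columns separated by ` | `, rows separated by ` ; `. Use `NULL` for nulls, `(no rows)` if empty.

For each accounts row, check whether any transactions with matching account_id has amount >= -191.
Keep rows where that is true.

4 | Vik ; 5 | Quinn ; 9 | Wren ; 10 | Wren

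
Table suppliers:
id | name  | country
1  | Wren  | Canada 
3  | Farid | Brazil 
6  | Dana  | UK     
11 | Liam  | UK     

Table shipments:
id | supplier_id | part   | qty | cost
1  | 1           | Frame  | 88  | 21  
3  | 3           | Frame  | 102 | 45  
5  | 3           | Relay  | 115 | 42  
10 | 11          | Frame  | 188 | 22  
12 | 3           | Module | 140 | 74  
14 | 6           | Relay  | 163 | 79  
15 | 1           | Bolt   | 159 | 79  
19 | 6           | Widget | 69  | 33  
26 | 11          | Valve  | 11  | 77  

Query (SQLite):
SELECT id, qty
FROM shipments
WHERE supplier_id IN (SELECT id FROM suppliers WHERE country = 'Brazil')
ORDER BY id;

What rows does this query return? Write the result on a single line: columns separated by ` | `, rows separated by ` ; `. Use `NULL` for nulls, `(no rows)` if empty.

3 | 102 ; 5 | 115 ; 12 | 140

Inner query: suppliers.id where country = 'Brazil'.
Outer: keep shipments rows whose supplier_id is in that set.
Inner query → {3}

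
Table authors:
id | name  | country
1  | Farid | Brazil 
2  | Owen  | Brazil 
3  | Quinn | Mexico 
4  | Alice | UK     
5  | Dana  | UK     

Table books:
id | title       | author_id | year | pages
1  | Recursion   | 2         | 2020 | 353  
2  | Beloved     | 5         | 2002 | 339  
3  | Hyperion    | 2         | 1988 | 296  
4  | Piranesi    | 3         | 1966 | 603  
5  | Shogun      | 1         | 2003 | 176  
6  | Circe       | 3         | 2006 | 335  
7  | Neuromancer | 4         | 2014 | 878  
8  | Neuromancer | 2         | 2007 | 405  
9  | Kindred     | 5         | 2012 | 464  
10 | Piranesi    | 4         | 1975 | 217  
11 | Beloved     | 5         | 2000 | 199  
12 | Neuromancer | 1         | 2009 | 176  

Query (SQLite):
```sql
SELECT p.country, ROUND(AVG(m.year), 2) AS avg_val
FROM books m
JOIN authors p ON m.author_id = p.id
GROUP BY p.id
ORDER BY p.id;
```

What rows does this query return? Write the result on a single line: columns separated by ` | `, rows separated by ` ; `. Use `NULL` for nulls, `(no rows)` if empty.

Brazil | 2006 ; Brazil | 2005 ; Mexico | 1986 ; UK | 1994.5 ; UK | 2004.67

Join each books row to its authors via author_id.
Group joined rows by authors.id; compute ROUND(AVG(m.year), 2) per group.
  1: ids {5, 12} → ROUND(AVG(m.year), 2)=2006
  2: ids {1, 3, 8} → ROUND(AVG(m.year), 2)=2005
  3: ids {4, 6} → ROUND(AVG(m.year), 2)=1986
  4: ids {7, 10} → ROUND(AVG(m.year), 2)=1994.5
  5: ids {2, 9, 11} → ROUND(AVG(m.year), 2)=2004.67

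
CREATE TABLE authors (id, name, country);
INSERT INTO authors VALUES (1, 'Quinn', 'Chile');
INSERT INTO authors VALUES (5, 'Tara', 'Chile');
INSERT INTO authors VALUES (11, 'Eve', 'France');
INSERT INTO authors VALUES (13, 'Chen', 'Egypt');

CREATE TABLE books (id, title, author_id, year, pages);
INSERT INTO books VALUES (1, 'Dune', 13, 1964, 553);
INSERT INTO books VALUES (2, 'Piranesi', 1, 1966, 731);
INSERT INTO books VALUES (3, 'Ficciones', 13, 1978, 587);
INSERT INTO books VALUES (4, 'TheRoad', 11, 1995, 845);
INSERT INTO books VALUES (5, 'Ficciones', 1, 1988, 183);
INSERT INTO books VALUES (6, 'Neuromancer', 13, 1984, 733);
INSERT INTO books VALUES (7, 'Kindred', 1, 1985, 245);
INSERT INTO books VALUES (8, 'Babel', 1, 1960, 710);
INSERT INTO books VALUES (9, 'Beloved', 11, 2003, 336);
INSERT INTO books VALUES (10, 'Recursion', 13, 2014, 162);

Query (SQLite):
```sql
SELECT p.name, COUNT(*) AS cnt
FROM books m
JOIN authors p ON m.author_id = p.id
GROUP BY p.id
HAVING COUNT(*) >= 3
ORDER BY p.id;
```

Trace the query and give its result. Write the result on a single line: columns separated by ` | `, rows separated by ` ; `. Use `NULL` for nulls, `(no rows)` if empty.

Join each books row to its authors via author_id.
Group joined rows by authors.id; compute COUNT(*) per group.
HAVING: keep groups with count ≥ 3.
  1: ids {2, 5, 7, 8} → COUNT(*)=4
  11: ids {4, 9} → COUNT(*)=2
  13: ids {1, 3, 6, 10} → COUNT(*)=4

Quinn | 4 ; Chen | 4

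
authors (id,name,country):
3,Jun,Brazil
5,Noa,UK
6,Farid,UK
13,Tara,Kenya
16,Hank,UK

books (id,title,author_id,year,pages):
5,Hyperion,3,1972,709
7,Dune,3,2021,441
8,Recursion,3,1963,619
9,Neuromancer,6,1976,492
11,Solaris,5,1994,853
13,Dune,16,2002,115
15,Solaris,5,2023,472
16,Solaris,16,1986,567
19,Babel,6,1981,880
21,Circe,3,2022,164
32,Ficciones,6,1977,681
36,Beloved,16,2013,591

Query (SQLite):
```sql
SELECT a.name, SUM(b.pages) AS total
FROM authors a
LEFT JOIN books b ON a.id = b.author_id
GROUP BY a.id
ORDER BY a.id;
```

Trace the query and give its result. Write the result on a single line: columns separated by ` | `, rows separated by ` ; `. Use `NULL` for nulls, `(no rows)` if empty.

LEFT JOIN keeps every authors row; unmatched ones get NULL for books columns.
Group by authors.id and compute SUM(b.pages). SUM over an all-NULL group is NULL.
  3: ids {5, 7, 8, 21} → SUM(b.pages)=1933
  5: ids {11, 15} → SUM(b.pages)=1325
  6: ids {9, 19, 32} → SUM(b.pages)=2053
  13: ids {—} → SUM(b.pages)=NULL
  16: ids {13, 16, 36} → SUM(b.pages)=1273

Jun | 1933 ; Noa | 1325 ; Farid | 2053 ; Tara | NULL ; Hank | 1273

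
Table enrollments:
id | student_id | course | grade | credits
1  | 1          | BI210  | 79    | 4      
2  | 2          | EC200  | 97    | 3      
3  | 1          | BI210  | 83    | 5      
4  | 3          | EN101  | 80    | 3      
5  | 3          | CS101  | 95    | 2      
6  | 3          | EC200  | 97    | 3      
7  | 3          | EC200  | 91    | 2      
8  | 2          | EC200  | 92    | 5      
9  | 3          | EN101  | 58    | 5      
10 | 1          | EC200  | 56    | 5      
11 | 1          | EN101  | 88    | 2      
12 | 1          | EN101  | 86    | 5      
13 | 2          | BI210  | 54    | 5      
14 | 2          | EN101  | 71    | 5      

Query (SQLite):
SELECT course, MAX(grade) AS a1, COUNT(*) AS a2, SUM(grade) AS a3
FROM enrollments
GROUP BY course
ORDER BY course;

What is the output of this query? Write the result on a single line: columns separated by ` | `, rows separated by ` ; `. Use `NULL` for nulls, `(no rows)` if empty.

Group enrollments by course.
Per group compute: MAX(grade), COUNT(*), SUM(grade).
  BI210: ids {1, 3, 13} → MAX(grade)=83, COUNT(*)=3, SUM(grade)=216
  CS101: ids {5} → MAX(grade)=95, COUNT(*)=1, SUM(grade)=95
  EC200: ids {2, 6, 7, 8, 10} → MAX(grade)=97, COUNT(*)=5, SUM(grade)=433
  EN101: ids {4, 9, 11, 12, 14} → MAX(grade)=88, COUNT(*)=5, SUM(grade)=383

BI210 | 83 | 3 | 216 ; CS101 | 95 | 1 | 95 ; EC200 | 97 | 5 | 433 ; EN101 | 88 | 5 | 383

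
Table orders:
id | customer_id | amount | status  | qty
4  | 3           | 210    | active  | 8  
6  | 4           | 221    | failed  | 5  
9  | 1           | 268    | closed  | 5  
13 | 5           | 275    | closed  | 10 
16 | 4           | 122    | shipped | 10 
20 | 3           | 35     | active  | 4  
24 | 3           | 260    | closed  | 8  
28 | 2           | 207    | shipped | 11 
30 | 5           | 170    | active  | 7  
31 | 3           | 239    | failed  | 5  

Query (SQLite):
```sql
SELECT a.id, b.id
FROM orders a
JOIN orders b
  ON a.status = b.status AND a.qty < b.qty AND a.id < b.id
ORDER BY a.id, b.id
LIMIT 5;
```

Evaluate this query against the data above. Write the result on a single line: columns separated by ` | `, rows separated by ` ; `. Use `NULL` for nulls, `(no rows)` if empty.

Pairs (a,b) with same status, a.qty < b.qty, a.id < b.id.
status groups: active:{4,20,30} closed:{9,13,24} failed:{6,31} shipped:{16,28}
Ordered by (a.id, b.id); first 5.

9 | 13 ; 9 | 24 ; 16 | 28 ; 20 | 30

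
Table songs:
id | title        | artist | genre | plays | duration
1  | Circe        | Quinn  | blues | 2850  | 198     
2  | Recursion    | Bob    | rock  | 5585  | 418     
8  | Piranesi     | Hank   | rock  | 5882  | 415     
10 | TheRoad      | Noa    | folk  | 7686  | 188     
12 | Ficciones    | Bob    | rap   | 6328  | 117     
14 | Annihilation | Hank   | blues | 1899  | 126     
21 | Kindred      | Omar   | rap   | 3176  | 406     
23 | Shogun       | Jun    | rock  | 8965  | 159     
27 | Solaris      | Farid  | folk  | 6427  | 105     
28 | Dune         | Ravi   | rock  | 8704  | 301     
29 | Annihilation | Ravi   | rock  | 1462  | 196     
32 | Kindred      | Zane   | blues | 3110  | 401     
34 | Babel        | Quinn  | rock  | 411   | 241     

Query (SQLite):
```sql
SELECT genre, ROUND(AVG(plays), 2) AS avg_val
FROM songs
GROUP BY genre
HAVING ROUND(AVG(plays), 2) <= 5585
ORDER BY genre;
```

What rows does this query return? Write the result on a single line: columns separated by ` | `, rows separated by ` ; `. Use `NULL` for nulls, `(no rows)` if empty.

blues | 2619.67 ; rap | 4752 ; rock | 5168.17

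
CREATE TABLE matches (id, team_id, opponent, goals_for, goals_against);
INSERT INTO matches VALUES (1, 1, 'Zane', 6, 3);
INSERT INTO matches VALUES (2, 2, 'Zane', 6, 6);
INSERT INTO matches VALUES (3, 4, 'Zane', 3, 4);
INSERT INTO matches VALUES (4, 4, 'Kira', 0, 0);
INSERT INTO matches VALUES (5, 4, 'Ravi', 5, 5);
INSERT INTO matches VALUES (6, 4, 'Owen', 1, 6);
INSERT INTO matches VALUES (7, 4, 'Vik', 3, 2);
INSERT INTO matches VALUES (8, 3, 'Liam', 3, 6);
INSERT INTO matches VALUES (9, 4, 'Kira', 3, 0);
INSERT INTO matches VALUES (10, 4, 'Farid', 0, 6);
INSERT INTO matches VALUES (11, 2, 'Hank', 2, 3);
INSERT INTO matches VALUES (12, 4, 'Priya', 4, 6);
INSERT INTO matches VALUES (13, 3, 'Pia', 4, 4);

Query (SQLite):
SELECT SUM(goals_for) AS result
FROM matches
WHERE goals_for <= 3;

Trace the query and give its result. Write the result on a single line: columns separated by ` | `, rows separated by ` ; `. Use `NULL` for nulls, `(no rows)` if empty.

Rows where goals_for <= 3 → goals_for values: [3, 0, 1, 3, 3, 3, 0, 2].
SUM of non-NULL values = 15.

15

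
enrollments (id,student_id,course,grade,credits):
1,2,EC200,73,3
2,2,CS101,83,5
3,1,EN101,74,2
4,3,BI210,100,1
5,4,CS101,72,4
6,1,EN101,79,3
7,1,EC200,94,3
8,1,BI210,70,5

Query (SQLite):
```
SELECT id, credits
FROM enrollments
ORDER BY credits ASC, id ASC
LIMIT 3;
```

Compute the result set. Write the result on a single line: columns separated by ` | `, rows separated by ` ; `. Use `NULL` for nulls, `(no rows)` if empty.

Sort by credits asc, tiebreak id asc: (1, id=4), (2, id=3), (3, id=1), (3, id=6), (3, id=7), (4, id=5) …. Take first 3.

4 | 1 ; 3 | 2 ; 1 | 3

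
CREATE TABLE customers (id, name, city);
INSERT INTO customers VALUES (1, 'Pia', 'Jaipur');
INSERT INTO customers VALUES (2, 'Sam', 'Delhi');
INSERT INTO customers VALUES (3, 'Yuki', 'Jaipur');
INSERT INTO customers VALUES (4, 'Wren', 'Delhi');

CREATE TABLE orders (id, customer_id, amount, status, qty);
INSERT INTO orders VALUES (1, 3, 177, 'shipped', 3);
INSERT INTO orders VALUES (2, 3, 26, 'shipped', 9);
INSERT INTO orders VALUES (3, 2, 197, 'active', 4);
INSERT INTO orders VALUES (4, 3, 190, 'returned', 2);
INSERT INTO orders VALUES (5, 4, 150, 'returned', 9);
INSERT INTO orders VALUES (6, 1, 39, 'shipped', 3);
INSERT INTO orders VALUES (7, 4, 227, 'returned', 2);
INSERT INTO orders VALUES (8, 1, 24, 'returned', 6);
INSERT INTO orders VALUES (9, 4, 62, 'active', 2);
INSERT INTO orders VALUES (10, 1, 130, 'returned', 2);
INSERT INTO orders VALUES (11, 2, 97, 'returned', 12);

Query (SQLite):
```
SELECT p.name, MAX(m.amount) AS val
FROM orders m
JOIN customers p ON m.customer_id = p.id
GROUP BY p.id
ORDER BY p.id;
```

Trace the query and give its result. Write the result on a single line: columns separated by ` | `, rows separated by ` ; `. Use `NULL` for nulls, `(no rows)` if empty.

Pia | 130 ; Sam | 197 ; Yuki | 190 ; Wren | 227

Join each orders row to its customers via customer_id.
Group joined rows by customers.id; compute MAX(m.amount) per group.
  1: ids {6, 8, 10} → MAX(m.amount)=130
  2: ids {3, 11} → MAX(m.amount)=197
  3: ids {1, 2, 4} → MAX(m.amount)=190
  4: ids {5, 7, 9} → MAX(m.amount)=227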